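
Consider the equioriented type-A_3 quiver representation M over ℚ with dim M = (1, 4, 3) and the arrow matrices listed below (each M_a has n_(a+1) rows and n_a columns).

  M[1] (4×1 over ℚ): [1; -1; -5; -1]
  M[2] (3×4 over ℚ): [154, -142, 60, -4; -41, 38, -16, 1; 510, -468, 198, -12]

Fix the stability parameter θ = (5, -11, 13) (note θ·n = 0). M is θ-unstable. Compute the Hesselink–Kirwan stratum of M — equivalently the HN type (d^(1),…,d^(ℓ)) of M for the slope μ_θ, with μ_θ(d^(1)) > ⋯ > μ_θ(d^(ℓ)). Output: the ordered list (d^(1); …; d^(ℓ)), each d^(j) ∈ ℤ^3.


Interval decomposition of M: I[1,2], I[2,3]^3.
HN type (ℓ=3): μ^(1)=13; μ^(2)=-3; μ^(3)=-11

((0, 0, 3); (1, 1, 0); (0, 3, 0))


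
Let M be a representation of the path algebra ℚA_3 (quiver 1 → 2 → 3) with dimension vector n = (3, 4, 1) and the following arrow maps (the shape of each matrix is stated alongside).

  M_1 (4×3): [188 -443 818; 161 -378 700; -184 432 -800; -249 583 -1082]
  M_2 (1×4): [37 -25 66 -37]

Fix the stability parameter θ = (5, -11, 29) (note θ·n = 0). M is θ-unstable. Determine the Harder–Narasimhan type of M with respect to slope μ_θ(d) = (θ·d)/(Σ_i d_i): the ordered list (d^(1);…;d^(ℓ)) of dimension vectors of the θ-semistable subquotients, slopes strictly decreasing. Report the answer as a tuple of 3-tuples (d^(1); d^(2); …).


Interval decomposition of M: I[1,1], I[1,2]^2, I[2,2], I[2,3].
HN type (ℓ=4): μ^(1)=29; μ^(2)=5; μ^(3)=-3; μ^(4)=-11

((0, 0, 1); (1, 0, 0); (2, 2, 0); (0, 2, 0))


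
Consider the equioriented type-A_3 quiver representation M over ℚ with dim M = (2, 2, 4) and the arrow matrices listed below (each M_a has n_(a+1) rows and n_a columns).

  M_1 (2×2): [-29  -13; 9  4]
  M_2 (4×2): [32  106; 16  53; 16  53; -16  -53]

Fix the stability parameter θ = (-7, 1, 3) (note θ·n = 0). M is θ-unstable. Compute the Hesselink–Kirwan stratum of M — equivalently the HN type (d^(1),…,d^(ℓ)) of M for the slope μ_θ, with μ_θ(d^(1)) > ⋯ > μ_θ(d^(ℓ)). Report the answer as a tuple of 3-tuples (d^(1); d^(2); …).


Interval decomposition of M: I[1,2], I[1,3], I[3,3]^3.
HN type (ℓ=3): μ^(1)=3; μ^(2)=1; μ^(3)=-7

((0, 0, 4); (0, 2, 0); (2, 0, 0))


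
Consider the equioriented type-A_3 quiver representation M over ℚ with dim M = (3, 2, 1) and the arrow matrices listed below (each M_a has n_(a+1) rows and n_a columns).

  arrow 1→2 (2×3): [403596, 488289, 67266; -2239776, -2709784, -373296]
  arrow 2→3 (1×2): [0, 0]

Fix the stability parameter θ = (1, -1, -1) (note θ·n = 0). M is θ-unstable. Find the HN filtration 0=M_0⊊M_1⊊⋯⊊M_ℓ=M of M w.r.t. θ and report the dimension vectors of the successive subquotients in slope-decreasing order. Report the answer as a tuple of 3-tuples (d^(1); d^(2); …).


Via rank(M_{q-1}∘⋯∘M_p): M ≅ I[1,1]^2, I[1,2], I[2,2], I[3,3].
μ_θ-semistable layers: μ^(1)=1; μ^(2)=0; μ^(3)=-1

((2, 0, 0); (1, 1, 0); (0, 1, 1))


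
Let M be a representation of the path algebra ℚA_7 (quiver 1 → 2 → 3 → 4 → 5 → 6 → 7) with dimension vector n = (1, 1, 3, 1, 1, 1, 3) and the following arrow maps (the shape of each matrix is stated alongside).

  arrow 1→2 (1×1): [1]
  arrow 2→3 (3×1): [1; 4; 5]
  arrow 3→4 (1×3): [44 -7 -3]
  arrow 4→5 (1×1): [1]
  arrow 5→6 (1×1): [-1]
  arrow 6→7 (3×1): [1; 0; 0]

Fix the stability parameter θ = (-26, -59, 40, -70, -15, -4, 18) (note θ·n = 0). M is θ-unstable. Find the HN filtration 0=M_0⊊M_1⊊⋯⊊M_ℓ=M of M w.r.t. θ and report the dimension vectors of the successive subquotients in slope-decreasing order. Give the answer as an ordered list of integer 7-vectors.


Via rank(M_{q-1}∘⋯∘M_p): M ≅ I[1,7], I[3,3]^2, I[7,7]^2.
μ_θ-semistable layers: μ^(1)=40; μ^(2)=18; μ^(3)=-4; μ^(4)=-15; μ^(5)=-85/2

((0, 0, 2, 0, 0, 0, 0); (0, 0, 0, 0, 0, 0, 3); (0, 0, 0, 0, 0, 1, 0); (0, 0, 1, 1, 1, 0, 0); (1, 1, 0, 0, 0, 0, 0))


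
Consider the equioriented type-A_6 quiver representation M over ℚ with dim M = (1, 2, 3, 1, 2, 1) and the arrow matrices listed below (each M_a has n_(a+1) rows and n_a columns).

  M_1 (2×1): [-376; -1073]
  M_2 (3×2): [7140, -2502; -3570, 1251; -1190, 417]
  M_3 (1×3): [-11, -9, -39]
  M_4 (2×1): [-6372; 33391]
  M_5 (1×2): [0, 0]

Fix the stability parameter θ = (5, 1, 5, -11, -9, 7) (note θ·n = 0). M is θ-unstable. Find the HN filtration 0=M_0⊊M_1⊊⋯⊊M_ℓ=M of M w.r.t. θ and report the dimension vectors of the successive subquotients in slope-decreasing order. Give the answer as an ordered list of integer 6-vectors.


Interval decomposition of M: I[1,3], I[2,2], I[3,3], I[3,5], I[5,5], I[6,6].
HN type (ℓ=6): μ^(1)=7; μ^(2)=5; μ^(3)=3; μ^(4)=1; μ^(5)=-5; μ^(6)=-9

((0, 0, 0, 0, 0, 1); (0, 0, 2, 0, 0, 0); (1, 1, 0, 0, 0, 0); (0, 1, 0, 0, 0, 0); (0, 0, 1, 1, 1, 0); (0, 0, 0, 0, 1, 0))


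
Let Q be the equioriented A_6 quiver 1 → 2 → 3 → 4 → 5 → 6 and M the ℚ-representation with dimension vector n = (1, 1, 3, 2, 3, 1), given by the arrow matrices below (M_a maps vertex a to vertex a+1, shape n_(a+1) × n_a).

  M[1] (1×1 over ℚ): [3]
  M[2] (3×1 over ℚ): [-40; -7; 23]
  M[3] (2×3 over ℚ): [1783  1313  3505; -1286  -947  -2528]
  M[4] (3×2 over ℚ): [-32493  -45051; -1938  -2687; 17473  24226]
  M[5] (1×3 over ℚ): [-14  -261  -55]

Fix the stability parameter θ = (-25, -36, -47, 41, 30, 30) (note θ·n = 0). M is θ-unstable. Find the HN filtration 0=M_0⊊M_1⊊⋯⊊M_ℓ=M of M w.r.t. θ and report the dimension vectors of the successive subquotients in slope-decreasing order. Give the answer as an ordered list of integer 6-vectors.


Via rank(M_{q-1}∘⋯∘M_p): M ≅ I[1,6], I[3,3], I[3,5], I[5,5].
μ_θ-semistable layers: μ^(1)=71/2; μ^(2)=101/3; μ^(3)=30; μ^(4)=-36; μ^(5)=-47

((0, 0, 0, 1, 1, 0); (0, 0, 0, 1, 1, 1); (0, 0, 0, 0, 1, 0); (1, 1, 1, 0, 0, 0); (0, 0, 2, 0, 0, 0))


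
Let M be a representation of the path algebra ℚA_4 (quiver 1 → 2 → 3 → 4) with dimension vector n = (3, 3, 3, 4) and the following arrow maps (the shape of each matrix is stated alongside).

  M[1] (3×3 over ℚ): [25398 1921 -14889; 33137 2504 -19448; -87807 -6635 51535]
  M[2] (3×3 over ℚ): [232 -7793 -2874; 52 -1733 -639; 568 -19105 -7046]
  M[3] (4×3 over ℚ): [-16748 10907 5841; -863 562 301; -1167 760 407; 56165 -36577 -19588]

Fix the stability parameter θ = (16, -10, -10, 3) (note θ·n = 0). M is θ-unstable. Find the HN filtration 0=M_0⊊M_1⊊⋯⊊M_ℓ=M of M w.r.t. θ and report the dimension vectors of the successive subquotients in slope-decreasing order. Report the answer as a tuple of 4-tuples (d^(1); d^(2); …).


Barcode: M ≅ I[1,2], I[1,3], I[1,4], I[3,4], I[4,4]^2. HN layers by μ_θ (3 steps, strictly decreasing):
  μ^(1)=3; μ^(2)=-4/3; μ^(3)=-10

((1, 1, 0, 4); (2, 2, 2, 0); (0, 0, 1, 0))


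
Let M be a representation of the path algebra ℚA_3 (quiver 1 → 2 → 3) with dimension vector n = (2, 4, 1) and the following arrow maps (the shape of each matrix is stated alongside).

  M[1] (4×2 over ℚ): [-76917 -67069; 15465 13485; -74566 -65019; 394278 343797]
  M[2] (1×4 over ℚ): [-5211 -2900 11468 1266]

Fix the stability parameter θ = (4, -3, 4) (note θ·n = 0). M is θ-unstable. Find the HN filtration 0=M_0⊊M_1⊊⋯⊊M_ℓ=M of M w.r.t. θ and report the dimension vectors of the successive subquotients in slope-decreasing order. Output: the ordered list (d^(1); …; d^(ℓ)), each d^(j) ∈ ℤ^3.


Interval decomposition of M: I[1,2], I[1,3], I[2,2]^2.
HN type (ℓ=3): μ^(1)=4; μ^(2)=1/2; μ^(3)=-3

((0, 0, 1); (2, 2, 0); (0, 2, 0))


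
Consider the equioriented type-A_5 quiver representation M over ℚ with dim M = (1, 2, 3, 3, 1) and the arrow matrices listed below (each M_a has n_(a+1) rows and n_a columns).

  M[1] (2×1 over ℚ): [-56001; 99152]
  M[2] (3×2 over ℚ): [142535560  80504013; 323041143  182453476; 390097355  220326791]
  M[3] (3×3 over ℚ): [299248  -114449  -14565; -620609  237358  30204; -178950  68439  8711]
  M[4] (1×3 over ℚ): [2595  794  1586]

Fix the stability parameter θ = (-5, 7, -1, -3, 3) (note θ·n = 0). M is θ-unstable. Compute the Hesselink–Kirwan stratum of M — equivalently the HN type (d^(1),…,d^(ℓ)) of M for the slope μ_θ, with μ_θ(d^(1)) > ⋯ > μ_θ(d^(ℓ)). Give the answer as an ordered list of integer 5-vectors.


Barcode: M ≅ I[1,5], I[2,3], I[3,4], I[4,4]. HN layers by μ_θ (5 steps, strictly decreasing):
  μ^(1)=3; μ^(2)=1; μ^(3)=-2; μ^(4)=-3; μ^(5)=-5

((0, 1, 1, 0, 1); (0, 1, 1, 1, 0); (0, 0, 1, 1, 0); (0, 0, 0, 1, 0); (1, 0, 0, 0, 0))


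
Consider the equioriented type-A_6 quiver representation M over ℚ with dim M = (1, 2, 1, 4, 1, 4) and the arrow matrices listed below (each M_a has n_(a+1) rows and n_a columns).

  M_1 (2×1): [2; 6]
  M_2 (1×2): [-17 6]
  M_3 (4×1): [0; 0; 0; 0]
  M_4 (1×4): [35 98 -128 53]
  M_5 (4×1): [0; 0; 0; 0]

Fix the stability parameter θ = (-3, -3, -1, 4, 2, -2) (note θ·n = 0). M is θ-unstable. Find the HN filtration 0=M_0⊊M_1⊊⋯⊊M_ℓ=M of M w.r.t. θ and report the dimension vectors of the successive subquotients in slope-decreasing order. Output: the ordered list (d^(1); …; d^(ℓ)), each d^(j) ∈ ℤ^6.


Interval decomposition of M: I[1,3], I[2,2], I[4,4]^3, I[4,5], I[6,6]^4.
HN type (ℓ=5): μ^(1)=4; μ^(2)=3; μ^(3)=-1; μ^(4)=-2; μ^(5)=-3

((0, 0, 0, 3, 0, 0); (0, 0, 0, 1, 1, 0); (0, 0, 1, 0, 0, 0); (0, 0, 0, 0, 0, 4); (1, 2, 0, 0, 0, 0))


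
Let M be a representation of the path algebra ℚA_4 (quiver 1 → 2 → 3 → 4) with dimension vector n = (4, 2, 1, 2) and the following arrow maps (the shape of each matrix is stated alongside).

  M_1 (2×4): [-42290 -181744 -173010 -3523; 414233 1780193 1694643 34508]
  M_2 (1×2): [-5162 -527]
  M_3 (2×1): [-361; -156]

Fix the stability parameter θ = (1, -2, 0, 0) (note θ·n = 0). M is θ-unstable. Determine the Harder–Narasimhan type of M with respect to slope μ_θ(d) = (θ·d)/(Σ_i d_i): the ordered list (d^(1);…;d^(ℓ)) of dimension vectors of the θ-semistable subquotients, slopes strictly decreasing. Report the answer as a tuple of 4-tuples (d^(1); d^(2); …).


Via rank(M_{q-1}∘⋯∘M_p): M ≅ I[1,1]^2, I[1,2], I[1,4], I[4,4].
μ_θ-semistable layers: μ^(1)=1; μ^(2)=0; μ^(3)=-1/2

((2, 0, 0, 0); (0, 0, 1, 2); (2, 2, 0, 0))


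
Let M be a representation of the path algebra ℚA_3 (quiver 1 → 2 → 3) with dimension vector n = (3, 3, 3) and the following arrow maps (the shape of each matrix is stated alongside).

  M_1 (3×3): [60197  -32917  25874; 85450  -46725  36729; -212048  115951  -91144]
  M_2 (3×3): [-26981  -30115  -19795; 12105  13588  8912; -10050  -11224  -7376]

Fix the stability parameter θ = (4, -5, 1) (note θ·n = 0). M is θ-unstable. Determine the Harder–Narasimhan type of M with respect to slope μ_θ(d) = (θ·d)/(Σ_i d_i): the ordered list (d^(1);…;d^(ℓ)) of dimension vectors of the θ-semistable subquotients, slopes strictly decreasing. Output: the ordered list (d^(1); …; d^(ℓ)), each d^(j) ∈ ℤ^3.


Interval decomposition of M: I[1,2], I[1,3]^2, I[3,3].
HN type (ℓ=2): μ^(1)=1; μ^(2)=-1/2

((0, 0, 3); (3, 3, 0))


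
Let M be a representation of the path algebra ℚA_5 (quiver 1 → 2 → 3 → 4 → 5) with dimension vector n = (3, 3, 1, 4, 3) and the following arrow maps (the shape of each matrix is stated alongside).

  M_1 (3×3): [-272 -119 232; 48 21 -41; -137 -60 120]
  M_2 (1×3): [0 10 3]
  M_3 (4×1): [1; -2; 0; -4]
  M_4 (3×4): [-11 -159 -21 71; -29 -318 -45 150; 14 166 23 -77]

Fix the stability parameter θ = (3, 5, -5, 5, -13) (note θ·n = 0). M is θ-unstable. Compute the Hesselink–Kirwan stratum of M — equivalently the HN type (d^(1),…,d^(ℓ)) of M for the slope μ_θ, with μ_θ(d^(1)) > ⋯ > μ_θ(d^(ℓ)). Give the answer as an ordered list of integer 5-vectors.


Interval decomposition of M: I[1,2]^2, I[1,5], I[4,4], I[4,5]^2.
HN type (ℓ=4): μ^(1)=5; μ^(2)=3; μ^(3)=-1; μ^(4)=-4

((0, 2, 0, 1, 0); (2, 0, 0, 0, 0); (1, 1, 1, 1, 1); (0, 0, 0, 2, 2))


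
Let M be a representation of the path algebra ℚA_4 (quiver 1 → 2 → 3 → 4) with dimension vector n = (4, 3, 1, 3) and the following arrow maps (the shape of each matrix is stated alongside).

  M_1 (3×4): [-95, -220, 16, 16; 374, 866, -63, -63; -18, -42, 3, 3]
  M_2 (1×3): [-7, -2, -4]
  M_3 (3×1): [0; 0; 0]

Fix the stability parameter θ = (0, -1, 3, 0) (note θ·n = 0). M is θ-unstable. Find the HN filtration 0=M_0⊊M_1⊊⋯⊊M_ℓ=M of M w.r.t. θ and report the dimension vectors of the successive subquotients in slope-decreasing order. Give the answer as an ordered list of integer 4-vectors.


Barcode: M ≅ I[1,1]^2, I[1,2], I[1,3], I[2,2], I[4,4]^3. HN layers by μ_θ (4 steps, strictly decreasing):
  μ^(1)=3; μ^(2)=0; μ^(3)=-1/2; μ^(4)=-1

((0, 0, 1, 0); (2, 0, 0, 3); (2, 2, 0, 0); (0, 1, 0, 0))


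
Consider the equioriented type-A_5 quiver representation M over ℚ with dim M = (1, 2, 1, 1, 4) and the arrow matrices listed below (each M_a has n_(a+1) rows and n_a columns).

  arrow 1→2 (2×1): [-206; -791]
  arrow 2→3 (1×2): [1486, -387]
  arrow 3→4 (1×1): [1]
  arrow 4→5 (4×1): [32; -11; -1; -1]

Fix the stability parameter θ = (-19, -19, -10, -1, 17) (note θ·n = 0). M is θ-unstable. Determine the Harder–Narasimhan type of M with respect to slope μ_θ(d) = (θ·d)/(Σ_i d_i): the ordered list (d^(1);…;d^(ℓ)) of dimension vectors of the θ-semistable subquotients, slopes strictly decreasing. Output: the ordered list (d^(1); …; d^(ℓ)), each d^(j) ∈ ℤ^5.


Interval decomposition of M: I[1,5], I[2,2], I[5,5]^3.
HN type (ℓ=4): μ^(1)=17; μ^(2)=-1; μ^(3)=-10; μ^(4)=-19

((0, 0, 0, 0, 4); (0, 0, 0, 1, 0); (0, 0, 1, 0, 0); (1, 2, 0, 0, 0))


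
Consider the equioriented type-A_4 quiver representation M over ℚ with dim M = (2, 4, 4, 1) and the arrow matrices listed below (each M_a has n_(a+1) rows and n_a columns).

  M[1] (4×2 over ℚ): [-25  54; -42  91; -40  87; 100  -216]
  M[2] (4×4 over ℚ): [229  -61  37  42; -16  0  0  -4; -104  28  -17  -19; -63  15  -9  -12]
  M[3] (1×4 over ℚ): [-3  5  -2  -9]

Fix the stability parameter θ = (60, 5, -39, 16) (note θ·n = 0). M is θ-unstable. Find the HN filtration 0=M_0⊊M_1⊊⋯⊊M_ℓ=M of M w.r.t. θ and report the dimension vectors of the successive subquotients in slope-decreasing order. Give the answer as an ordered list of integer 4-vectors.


Interval decomposition of M: I[1,3], I[1,4], I[2,2], I[2,3], I[3,3].
HN type (ℓ=5): μ^(1)=16; μ^(2)=26/3; μ^(3)=5; μ^(4)=-17; μ^(5)=-39

((0, 0, 0, 1); (2, 2, 2, 0); (0, 1, 0, 0); (0, 1, 1, 0); (0, 0, 1, 0))


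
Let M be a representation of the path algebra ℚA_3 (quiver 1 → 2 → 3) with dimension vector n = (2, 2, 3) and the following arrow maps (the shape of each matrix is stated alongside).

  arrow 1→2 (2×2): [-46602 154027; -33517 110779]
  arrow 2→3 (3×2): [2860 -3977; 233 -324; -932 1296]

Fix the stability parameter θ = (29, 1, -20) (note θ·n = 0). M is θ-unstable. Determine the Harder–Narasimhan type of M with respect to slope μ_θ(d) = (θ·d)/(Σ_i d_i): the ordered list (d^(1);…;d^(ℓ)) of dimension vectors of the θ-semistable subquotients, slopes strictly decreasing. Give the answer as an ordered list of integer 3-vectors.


Interval decomposition of M: I[1,3]^2, I[3,3].
HN type (ℓ=2): μ^(1)=10/3; μ^(2)=-20

((2, 2, 2); (0, 0, 1))


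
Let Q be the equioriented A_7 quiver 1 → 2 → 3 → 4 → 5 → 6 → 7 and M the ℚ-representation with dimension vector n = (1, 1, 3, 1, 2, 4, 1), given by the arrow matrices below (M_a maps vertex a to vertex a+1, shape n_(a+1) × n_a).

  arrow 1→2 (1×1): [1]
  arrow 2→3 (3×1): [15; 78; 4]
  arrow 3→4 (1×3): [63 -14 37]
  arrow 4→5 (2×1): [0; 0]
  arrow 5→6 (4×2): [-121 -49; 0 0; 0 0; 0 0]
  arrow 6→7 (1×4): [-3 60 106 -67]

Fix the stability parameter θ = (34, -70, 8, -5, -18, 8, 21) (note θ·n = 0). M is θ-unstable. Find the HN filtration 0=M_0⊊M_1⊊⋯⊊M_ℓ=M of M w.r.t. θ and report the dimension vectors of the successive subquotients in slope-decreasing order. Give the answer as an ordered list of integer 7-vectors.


Via rank(M_{q-1}∘⋯∘M_p): M ≅ I[1,4], I[3,3]^2, I[5,5], I[5,7], I[6,6]^3.
μ_θ-semistable layers: μ^(1)=21; μ^(2)=8; μ^(3)=3/2; μ^(4)=-18

((0, 0, 0, 0, 0, 0, 1); (0, 0, 2, 0, 0, 4, 0); (0, 0, 1, 1, 0, 0, 0); (1, 1, 0, 0, 2, 0, 0))


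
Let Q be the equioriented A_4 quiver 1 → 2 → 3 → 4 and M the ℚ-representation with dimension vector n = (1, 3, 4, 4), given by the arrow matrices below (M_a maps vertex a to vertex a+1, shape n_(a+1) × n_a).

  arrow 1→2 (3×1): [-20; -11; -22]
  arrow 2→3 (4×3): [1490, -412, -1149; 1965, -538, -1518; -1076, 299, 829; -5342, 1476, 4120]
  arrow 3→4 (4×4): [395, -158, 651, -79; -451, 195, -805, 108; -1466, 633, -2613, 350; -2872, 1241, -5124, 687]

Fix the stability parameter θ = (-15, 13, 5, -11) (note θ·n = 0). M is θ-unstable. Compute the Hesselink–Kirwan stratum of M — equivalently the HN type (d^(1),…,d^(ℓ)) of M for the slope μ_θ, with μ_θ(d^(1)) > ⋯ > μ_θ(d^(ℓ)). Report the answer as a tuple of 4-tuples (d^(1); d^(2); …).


Interval decomposition of M: I[1,4], I[2,4]^2, I[3,3], I[4,4].
HN type (ℓ=4): μ^(1)=5; μ^(2)=7/3; μ^(3)=-11; μ^(4)=-15

((0, 0, 1, 0); (0, 3, 3, 3); (0, 0, 0, 1); (1, 0, 0, 0))


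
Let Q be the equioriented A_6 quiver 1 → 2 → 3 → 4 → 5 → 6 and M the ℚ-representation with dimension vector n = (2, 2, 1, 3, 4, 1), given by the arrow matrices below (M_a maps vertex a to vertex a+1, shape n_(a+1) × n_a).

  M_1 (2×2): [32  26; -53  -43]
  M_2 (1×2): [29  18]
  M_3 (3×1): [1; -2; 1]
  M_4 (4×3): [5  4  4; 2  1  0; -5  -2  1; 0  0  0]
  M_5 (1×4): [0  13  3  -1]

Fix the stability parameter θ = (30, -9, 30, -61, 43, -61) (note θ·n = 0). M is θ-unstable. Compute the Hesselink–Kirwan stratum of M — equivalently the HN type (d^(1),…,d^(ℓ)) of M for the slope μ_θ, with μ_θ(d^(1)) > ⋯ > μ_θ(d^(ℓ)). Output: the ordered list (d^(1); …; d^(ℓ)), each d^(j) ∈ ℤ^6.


Interval decomposition of M: I[1,2], I[1,5], I[4,5], I[4,6], I[5,5].
HN type (ℓ=5): μ^(1)=43; μ^(2)=21/2; μ^(3)=-5/2; μ^(4)=-9; μ^(5)=-61

((0, 0, 0, 0, 3, 0); (1, 1, 0, 0, 0, 0); (1, 1, 1, 1, 0, 0); (0, 0, 0, 0, 1, 1); (0, 0, 0, 2, 0, 0))


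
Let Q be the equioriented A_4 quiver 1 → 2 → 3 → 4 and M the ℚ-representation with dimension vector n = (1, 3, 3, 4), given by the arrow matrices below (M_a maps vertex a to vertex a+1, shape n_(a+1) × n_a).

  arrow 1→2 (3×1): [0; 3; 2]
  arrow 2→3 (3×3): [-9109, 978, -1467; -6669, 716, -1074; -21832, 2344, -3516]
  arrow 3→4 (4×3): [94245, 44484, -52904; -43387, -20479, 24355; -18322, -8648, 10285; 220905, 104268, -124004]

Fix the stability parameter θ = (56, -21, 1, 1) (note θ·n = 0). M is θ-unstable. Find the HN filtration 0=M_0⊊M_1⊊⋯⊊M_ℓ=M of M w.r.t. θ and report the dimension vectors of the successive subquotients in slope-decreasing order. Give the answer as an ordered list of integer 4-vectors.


Barcode: M ≅ I[1,2], I[2,4]^2, I[3,4], I[4,4]. HN layers by μ_θ (3 steps, strictly decreasing):
  μ^(1)=35/2; μ^(2)=1; μ^(3)=-21

((1, 1, 0, 0); (0, 0, 3, 4); (0, 2, 0, 0))


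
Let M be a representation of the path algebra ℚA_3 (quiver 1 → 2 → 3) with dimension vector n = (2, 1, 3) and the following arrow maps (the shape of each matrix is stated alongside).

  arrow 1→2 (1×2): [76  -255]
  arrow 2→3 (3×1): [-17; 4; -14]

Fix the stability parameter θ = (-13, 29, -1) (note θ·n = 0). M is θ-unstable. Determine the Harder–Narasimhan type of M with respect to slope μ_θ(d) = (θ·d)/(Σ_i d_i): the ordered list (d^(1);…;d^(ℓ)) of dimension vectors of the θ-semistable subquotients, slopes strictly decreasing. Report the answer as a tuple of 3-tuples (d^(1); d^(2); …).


Barcode: M ≅ I[1,1], I[1,3], I[3,3]^2. HN layers by μ_θ (3 steps, strictly decreasing):
  μ^(1)=14; μ^(2)=-1; μ^(3)=-13

((0, 1, 1); (0, 0, 2); (2, 0, 0))


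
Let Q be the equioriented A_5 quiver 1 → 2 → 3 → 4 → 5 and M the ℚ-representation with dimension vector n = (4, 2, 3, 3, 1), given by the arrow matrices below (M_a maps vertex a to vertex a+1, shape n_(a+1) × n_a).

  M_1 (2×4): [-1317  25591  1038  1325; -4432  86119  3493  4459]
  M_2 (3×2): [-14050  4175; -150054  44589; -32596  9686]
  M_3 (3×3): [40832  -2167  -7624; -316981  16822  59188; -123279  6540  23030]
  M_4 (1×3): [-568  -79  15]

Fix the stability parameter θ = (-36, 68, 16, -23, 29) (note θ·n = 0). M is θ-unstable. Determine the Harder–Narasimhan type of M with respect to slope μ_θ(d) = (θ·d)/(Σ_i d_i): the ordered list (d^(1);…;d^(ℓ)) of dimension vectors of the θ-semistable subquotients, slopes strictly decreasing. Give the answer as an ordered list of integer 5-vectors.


Barcode: M ≅ I[1,1]^2, I[1,2], I[1,5], I[3,4]^2. HN layers by μ_θ (5 steps, strictly decreasing):
  μ^(1)=68; μ^(2)=29; μ^(3)=61/3; μ^(4)=-7/2; μ^(5)=-36

((0, 1, 0, 0, 0); (0, 0, 0, 0, 1); (0, 1, 1, 1, 0); (0, 0, 2, 2, 0); (4, 0, 0, 0, 0))


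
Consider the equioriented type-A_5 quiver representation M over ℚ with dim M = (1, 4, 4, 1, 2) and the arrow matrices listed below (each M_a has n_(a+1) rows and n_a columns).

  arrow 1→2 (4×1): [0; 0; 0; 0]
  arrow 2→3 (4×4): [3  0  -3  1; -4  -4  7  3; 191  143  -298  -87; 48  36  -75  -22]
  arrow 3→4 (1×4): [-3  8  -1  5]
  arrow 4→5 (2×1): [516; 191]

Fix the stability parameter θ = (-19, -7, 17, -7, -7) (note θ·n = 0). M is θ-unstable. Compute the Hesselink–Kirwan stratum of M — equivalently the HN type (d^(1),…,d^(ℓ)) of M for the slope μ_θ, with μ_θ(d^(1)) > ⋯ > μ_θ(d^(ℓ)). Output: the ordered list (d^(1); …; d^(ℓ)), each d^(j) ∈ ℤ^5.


Barcode: M ≅ I[1,1], I[2,3]^3, I[2,5], I[5,5]. HN layers by μ_θ (4 steps, strictly decreasing):
  μ^(1)=17; μ^(2)=1; μ^(3)=-7; μ^(4)=-19

((0, 0, 3, 0, 0); (0, 0, 1, 1, 1); (0, 4, 0, 0, 1); (1, 0, 0, 0, 0))


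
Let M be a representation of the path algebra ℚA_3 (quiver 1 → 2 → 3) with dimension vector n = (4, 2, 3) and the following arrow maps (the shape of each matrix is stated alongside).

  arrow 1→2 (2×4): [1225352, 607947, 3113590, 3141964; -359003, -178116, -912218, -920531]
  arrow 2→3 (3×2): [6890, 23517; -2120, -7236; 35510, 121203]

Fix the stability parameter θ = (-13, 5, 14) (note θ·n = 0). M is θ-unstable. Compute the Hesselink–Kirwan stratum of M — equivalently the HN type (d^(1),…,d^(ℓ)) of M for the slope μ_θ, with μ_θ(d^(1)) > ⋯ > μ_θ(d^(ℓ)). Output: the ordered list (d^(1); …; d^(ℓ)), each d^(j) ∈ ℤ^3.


Barcode: M ≅ I[1,1]^2, I[1,2], I[1,3], I[3,3]^2. HN layers by μ_θ (3 steps, strictly decreasing):
  μ^(1)=14; μ^(2)=5; μ^(3)=-13

((0, 0, 3); (0, 2, 0); (4, 0, 0))


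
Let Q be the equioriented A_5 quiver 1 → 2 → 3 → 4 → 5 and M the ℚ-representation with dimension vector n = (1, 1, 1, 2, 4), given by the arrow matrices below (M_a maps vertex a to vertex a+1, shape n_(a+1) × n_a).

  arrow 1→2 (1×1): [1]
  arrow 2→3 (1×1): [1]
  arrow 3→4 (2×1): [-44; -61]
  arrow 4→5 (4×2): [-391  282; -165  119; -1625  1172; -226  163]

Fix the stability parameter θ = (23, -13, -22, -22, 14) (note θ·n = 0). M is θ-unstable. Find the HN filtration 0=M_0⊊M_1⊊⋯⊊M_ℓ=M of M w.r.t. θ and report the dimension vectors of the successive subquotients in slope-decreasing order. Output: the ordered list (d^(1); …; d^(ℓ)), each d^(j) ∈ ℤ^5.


Barcode: M ≅ I[1,5], I[4,5], I[5,5]^2. HN layers by μ_θ (3 steps, strictly decreasing):
  μ^(1)=14; μ^(2)=-17/2; μ^(3)=-22

((0, 0, 0, 0, 4); (1, 1, 1, 1, 0); (0, 0, 0, 1, 0))


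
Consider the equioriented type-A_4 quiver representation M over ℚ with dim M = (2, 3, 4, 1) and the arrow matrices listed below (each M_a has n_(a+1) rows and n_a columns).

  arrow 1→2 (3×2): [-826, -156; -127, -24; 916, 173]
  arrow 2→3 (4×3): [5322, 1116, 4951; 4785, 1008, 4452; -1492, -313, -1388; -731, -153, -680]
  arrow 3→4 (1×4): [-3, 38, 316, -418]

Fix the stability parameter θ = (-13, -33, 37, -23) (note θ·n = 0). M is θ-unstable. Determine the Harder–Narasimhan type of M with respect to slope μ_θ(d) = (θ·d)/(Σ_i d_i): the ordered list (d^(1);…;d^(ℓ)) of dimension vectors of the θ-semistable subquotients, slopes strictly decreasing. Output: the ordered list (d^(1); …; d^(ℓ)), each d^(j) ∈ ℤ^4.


Interval decomposition of M: I[1,3], I[1,4], I[2,3], I[3,3].
HN type (ℓ=4): μ^(1)=37; μ^(2)=7; μ^(3)=-23; μ^(4)=-33

((0, 0, 3, 0); (0, 0, 1, 1); (2, 2, 0, 0); (0, 1, 0, 0))


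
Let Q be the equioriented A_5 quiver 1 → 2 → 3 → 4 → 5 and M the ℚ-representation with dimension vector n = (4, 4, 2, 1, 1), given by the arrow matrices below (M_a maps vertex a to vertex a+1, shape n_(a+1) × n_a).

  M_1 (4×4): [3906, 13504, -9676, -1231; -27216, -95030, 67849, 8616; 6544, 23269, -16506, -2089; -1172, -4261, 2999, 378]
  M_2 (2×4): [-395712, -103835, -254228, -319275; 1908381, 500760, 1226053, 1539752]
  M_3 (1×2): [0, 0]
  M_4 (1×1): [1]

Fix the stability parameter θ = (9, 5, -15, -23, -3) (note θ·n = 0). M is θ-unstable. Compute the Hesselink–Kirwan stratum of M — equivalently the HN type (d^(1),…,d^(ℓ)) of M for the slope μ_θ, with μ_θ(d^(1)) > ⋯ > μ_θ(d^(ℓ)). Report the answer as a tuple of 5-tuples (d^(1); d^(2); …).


Barcode: M ≅ I[1,2]^2, I[1,3]^2, I[4,5]. HN layers by μ_θ (4 steps, strictly decreasing):
  μ^(1)=7; μ^(2)=-1/3; μ^(3)=-3; μ^(4)=-23

((2, 2, 0, 0, 0); (2, 2, 2, 0, 0); (0, 0, 0, 0, 1); (0, 0, 0, 1, 0))


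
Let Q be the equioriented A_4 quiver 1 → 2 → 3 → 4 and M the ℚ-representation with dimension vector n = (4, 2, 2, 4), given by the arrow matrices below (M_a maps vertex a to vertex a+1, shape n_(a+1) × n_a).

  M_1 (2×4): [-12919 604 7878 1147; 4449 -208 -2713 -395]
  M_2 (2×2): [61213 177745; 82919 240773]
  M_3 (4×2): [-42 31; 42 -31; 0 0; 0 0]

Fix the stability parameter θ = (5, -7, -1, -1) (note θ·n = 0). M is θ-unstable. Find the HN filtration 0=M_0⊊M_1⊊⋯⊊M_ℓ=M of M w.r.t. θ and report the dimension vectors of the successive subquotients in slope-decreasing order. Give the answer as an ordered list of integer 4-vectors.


Interval decomposition of M: I[1,1]^2, I[1,3], I[1,4], I[4,4]^3.
HN type (ℓ=2): μ^(1)=5; μ^(2)=-1

((2, 0, 0, 0); (2, 2, 2, 4))


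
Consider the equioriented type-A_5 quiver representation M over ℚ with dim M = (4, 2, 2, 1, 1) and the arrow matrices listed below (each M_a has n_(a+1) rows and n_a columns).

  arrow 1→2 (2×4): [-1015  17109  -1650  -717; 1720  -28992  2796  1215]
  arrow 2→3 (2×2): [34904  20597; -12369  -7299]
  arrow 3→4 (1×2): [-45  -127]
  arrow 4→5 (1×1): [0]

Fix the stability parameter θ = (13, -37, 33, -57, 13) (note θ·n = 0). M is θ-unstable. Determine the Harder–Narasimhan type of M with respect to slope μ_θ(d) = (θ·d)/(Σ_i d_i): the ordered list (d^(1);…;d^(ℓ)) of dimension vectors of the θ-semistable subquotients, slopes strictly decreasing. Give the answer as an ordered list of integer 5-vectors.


Via rank(M_{q-1}∘⋯∘M_p): M ≅ I[1,1]^2, I[1,3], I[1,4], I[5,5].
μ_θ-semistable layers: μ^(1)=33; μ^(2)=13; μ^(3)=-12

((0, 0, 1, 0, 0); (2, 0, 0, 0, 1); (2, 2, 1, 1, 0))


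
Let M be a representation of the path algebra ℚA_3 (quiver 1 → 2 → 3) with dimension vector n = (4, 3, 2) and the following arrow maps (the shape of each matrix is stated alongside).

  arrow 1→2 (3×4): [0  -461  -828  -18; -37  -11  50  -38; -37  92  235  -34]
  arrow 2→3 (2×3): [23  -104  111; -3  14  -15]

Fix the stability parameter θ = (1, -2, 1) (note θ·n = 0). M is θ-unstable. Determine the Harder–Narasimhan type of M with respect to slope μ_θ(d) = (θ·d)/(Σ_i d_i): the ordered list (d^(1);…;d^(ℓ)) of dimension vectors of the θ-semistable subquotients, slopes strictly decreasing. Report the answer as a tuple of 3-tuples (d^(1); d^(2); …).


Barcode: M ≅ I[1,1], I[1,2], I[1,3]^2. HN layers by μ_θ (2 steps, strictly decreasing):
  μ^(1)=1; μ^(2)=-1/2

((1, 0, 2); (3, 3, 0))


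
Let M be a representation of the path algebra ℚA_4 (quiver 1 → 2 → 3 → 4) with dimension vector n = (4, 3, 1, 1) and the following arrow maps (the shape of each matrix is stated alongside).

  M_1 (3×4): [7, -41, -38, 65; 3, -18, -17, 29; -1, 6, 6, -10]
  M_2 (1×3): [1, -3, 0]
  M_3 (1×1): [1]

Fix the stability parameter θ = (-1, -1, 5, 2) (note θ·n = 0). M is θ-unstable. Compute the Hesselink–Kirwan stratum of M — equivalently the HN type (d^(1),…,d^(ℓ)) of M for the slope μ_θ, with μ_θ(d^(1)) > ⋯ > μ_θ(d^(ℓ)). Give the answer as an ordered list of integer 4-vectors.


Via rank(M_{q-1}∘⋯∘M_p): M ≅ I[1,1], I[1,2]^2, I[1,4].
μ_θ-semistable layers: μ^(1)=7/2; μ^(2)=-1

((0, 0, 1, 1); (4, 3, 0, 0))


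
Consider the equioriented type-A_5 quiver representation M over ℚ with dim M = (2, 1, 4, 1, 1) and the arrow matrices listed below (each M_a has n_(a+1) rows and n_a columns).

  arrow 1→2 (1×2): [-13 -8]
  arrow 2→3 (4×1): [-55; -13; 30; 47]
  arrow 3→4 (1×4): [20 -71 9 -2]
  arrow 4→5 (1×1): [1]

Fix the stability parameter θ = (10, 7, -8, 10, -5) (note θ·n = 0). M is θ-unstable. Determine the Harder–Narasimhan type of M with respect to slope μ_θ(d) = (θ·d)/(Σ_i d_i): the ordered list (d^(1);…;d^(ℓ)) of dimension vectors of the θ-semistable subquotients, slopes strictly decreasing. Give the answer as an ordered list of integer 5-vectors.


Via rank(M_{q-1}∘⋯∘M_p): M ≅ I[1,1], I[1,5], I[3,3]^3.
μ_θ-semistable layers: μ^(1)=10; μ^(2)=14/5; μ^(3)=-8

((1, 0, 0, 0, 0); (1, 1, 1, 1, 1); (0, 0, 3, 0, 0))


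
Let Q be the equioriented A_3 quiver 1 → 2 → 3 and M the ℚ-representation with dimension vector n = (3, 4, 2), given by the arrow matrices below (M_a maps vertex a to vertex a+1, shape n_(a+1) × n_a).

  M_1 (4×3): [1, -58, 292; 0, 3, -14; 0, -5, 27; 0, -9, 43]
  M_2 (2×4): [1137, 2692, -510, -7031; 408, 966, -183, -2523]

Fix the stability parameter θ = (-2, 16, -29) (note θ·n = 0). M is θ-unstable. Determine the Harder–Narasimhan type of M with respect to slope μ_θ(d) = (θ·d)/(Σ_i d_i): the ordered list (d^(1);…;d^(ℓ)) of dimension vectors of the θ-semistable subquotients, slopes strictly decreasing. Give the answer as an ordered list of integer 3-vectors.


Interval decomposition of M: I[1,2], I[1,3]^2, I[2,2].
HN type (ℓ=3): μ^(1)=16; μ^(2)=-2; μ^(3)=-5

((0, 2, 0); (1, 0, 0); (2, 2, 2))


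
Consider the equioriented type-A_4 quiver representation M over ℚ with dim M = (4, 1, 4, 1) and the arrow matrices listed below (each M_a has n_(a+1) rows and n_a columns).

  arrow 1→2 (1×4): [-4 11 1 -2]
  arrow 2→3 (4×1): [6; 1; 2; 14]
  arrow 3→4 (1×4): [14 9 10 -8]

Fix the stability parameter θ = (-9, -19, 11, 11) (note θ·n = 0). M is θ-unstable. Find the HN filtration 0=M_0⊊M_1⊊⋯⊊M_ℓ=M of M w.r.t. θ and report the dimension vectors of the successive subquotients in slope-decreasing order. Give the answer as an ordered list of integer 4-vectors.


Interval decomposition of M: I[1,1]^3, I[1,4], I[3,3]^3.
HN type (ℓ=3): μ^(1)=11; μ^(2)=-9; μ^(3)=-14

((0, 0, 4, 1); (3, 0, 0, 0); (1, 1, 0, 0))


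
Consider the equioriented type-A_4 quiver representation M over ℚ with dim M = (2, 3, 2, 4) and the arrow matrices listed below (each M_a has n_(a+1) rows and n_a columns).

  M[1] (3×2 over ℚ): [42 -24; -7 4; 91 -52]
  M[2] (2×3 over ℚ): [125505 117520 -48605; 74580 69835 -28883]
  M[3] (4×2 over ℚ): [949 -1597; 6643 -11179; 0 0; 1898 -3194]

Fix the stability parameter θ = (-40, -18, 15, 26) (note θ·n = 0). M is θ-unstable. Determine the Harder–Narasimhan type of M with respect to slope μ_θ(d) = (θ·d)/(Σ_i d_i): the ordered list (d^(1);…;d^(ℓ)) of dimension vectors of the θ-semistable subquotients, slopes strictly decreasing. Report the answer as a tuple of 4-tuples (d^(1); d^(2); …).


Interval decomposition of M: I[1,1], I[1,4], I[2,2], I[2,3], I[4,4]^3.
HN type (ℓ=4): μ^(1)=26; μ^(2)=15; μ^(3)=-18; μ^(4)=-40

((0, 0, 0, 4); (0, 0, 2, 0); (0, 3, 0, 0); (2, 0, 0, 0))


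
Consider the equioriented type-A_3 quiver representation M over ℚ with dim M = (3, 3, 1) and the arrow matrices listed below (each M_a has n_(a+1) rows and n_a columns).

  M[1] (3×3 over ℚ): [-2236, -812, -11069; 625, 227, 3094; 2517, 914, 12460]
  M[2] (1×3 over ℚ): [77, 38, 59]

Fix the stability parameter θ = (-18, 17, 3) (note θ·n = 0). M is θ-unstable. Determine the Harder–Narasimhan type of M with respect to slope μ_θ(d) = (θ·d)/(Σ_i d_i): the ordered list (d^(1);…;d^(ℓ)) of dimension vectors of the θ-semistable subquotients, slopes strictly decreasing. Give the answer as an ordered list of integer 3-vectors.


Barcode: M ≅ I[1,2]^2, I[1,3]. HN layers by μ_θ (3 steps, strictly decreasing):
  μ^(1)=17; μ^(2)=10; μ^(3)=-18

((0, 2, 0); (0, 1, 1); (3, 0, 0))


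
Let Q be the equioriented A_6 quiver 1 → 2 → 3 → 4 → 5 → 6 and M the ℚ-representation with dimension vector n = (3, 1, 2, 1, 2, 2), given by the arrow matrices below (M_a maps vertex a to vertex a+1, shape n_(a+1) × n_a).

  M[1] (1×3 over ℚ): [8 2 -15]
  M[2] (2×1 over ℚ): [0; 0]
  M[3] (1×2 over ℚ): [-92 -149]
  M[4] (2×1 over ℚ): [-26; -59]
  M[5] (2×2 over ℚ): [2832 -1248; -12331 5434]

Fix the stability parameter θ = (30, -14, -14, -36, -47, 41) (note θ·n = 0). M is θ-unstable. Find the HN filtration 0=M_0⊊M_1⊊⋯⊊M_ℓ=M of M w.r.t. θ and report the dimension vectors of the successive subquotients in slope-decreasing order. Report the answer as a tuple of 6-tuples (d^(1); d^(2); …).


Interval decomposition of M: I[1,1]^2, I[1,2], I[3,3], I[3,5], I[5,6], I[6,6].
HN type (ℓ=6): μ^(1)=41; μ^(2)=30; μ^(3)=8; μ^(4)=-14; μ^(5)=-97/3; μ^(6)=-47

((0, 0, 0, 0, 0, 2); (2, 0, 0, 0, 0, 0); (1, 1, 0, 0, 0, 0); (0, 0, 1, 0, 0, 0); (0, 0, 1, 1, 1, 0); (0, 0, 0, 0, 1, 0))


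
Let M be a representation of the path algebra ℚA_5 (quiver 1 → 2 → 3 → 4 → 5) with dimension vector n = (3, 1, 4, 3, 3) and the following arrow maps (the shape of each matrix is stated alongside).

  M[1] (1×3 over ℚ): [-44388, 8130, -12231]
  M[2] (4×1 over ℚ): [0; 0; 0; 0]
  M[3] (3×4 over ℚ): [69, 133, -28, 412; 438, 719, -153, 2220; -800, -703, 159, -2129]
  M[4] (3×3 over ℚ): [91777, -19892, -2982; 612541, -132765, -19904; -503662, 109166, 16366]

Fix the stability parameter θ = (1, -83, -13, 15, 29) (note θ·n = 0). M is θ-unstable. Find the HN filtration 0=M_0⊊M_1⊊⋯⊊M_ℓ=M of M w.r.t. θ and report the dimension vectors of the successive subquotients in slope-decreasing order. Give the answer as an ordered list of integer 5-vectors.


Via rank(M_{q-1}∘⋯∘M_p): M ≅ I[1,1]^2, I[1,2], I[3,3], I[3,5]^3.
μ_θ-semistable layers: μ^(1)=29; μ^(2)=15; μ^(3)=1; μ^(4)=-13; μ^(5)=-41

((0, 0, 0, 0, 3); (0, 0, 0, 3, 0); (2, 0, 0, 0, 0); (0, 0, 4, 0, 0); (1, 1, 0, 0, 0))


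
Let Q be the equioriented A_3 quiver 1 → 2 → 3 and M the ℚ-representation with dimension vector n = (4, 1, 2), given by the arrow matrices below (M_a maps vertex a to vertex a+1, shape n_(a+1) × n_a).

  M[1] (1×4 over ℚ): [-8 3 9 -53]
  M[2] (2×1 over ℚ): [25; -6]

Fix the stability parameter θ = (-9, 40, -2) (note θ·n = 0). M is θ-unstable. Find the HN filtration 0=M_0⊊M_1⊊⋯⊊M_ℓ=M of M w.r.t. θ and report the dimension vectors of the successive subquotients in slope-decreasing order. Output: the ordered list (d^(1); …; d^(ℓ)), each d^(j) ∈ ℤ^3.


Via rank(M_{q-1}∘⋯∘M_p): M ≅ I[1,1]^3, I[1,3], I[3,3].
μ_θ-semistable layers: μ^(1)=19; μ^(2)=-2; μ^(3)=-9

((0, 1, 1); (0, 0, 1); (4, 0, 0))


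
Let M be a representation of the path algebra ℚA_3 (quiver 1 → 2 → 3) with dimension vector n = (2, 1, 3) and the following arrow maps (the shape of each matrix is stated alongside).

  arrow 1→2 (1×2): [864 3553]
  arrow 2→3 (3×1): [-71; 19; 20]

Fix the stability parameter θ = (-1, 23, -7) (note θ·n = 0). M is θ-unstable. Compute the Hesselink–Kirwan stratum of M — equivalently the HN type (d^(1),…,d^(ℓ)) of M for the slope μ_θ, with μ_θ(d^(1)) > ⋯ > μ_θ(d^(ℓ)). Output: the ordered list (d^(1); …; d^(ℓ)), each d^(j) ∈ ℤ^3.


Via rank(M_{q-1}∘⋯∘M_p): M ≅ I[1,1], I[1,3], I[3,3]^2.
μ_θ-semistable layers: μ^(1)=8; μ^(2)=-1; μ^(3)=-7

((0, 1, 1); (2, 0, 0); (0, 0, 2))


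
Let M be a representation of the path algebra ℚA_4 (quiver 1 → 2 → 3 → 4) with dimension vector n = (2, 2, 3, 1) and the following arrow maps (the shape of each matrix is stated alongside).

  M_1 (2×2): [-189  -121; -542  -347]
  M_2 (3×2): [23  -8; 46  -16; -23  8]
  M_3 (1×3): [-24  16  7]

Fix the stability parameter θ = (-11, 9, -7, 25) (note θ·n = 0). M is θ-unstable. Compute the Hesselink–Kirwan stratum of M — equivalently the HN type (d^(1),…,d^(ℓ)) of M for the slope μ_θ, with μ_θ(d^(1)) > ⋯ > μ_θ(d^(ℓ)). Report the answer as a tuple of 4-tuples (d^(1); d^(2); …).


Interval decomposition of M: I[1,2], I[1,4], I[3,3]^2.
HN type (ℓ=5): μ^(1)=25; μ^(2)=9; μ^(3)=1; μ^(4)=-7; μ^(5)=-11

((0, 0, 0, 1); (0, 1, 0, 0); (0, 1, 1, 0); (0, 0, 2, 0); (2, 0, 0, 0))


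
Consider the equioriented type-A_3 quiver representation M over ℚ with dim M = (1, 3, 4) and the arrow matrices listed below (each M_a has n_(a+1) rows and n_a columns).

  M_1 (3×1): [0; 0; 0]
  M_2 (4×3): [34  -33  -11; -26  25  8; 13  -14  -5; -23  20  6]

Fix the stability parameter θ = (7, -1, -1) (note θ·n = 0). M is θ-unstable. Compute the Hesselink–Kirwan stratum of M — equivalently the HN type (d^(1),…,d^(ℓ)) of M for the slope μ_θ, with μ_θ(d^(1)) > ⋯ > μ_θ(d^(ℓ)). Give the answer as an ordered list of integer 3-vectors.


Interval decomposition of M: I[1,1], I[2,3]^3, I[3,3].
HN type (ℓ=2): μ^(1)=7; μ^(2)=-1

((1, 0, 0); (0, 3, 4))


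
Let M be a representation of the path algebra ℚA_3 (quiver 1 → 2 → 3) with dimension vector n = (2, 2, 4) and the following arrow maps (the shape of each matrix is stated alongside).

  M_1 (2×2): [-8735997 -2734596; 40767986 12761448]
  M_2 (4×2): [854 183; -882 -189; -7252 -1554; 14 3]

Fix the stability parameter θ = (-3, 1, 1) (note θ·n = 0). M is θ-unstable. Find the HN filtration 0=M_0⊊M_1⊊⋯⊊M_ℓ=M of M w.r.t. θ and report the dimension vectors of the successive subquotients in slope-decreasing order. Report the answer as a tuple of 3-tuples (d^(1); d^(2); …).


Via rank(M_{q-1}∘⋯∘M_p): M ≅ I[1,1], I[1,2], I[2,3], I[3,3]^3.
μ_θ-semistable layers: μ^(1)=1; μ^(2)=-3

((0, 2, 4); (2, 0, 0))


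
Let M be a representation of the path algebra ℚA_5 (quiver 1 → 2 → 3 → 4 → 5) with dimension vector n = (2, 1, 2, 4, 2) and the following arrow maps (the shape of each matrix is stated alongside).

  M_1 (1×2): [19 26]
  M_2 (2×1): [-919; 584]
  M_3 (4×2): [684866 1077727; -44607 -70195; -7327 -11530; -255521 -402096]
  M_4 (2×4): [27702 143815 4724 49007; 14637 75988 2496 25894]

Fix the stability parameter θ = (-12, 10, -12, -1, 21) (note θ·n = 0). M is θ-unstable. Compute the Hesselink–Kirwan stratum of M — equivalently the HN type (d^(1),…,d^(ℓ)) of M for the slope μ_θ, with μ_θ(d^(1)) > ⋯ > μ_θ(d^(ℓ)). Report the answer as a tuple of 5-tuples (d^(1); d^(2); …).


Interval decomposition of M: I[1,1], I[1,4], I[3,5], I[4,4], I[4,5].
HN type (ℓ=3): μ^(1)=21; μ^(2)=-1; μ^(3)=-12

((0, 0, 0, 0, 2); (0, 1, 1, 4, 0); (2, 0, 1, 0, 0))


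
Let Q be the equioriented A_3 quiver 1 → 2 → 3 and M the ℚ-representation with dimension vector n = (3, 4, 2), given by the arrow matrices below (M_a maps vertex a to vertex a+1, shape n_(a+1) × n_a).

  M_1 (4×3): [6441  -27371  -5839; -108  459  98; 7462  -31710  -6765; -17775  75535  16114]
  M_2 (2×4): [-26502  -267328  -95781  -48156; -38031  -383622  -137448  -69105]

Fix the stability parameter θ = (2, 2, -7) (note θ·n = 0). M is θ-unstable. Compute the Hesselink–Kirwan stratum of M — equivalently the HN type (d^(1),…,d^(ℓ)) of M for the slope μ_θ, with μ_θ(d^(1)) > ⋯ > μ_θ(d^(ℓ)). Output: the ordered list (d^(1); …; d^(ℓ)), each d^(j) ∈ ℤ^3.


Barcode: M ≅ I[1,2]^2, I[1,3], I[2,3]. HN layers by μ_θ (3 steps, strictly decreasing):
  μ^(1)=2; μ^(2)=-1; μ^(3)=-5/2

((2, 2, 0); (1, 1, 1); (0, 1, 1))
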